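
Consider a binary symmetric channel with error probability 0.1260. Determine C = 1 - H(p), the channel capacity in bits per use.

For BSC with error probability p:
C = 1 - H(p) where H(p) is binary entropy
H(0.1260) = -0.1260 × log₂(0.1260) - 0.8740 × log₂(0.8740)
H(p) = 0.5464
C = 1 - 0.5464 = 0.4536 bits/use


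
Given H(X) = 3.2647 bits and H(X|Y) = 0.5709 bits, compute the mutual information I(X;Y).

I(X;Y) = H(X) - H(X|Y)
I(X;Y) = 3.2647 - 0.5709 = 2.6938 bits


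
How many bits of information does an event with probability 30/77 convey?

Information content I(x) = -log₂(p(x))
I = -log₂(30/77) = -log₂(0.3896)
I = 1.3599 bits


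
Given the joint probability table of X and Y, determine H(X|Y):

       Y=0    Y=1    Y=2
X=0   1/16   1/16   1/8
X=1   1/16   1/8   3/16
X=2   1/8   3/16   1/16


H(X|Y) = Σ_y p(y) H(X|Y=y)
  p(Y=0) = 1/4, H(X|Y=0) = 1.5000
  p(Y=1) = 3/8, H(X|Y=1) = 1.4591
  p(Y=2) = 3/8, H(X|Y=2) = 1.4591
H(X|Y) = 0.2500×1.5000 + 0.3750×1.4591 + 0.3750×1.4591 = 1.4694 bits


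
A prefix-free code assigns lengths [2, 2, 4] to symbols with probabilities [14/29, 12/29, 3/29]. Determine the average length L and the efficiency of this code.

Average length L = Σ p_i × l_i = 2.2069 bits
Entropy H = 1.3726 bits
Efficiency η = H/L × 100% = 62.19%


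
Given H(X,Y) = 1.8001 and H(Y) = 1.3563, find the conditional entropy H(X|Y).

Chain rule: H(X,Y) = H(X|Y) + H(Y)
H(X|Y) = H(X,Y) - H(Y) = 1.8001 - 1.3563 = 0.4438 bits


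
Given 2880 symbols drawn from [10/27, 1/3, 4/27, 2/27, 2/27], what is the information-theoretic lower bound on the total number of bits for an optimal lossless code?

Entropy H = 2.0235 bits/symbol
Minimum bits = H × n = 2.0235 × 2880
= 5827.56 bits


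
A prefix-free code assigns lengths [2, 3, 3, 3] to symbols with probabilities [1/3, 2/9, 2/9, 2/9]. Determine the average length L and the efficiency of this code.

Average length L = Σ p_i × l_i = 2.6667 bits
Entropy H = 1.9749 bits
Efficiency η = H/L × 100% = 74.06%


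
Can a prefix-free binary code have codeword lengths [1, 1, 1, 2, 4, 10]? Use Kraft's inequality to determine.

Kraft inequality: Σ 2^(-l_i) ≤ 1 for prefix-free code
Calculating: 2^(-1) + 2^(-1) + 2^(-1) + 2^(-2) + 2^(-4) + 2^(-10)
= 0.5 + 0.5 + 0.5 + 0.25 + 0.0625 + 0.0009765625
= 1.8135
Since 1.8135 > 1, prefix-free code does not exist


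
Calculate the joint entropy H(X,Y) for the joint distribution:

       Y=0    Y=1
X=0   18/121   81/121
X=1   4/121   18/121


H(X,Y) = -Σ p(x,y) log₂ p(x,y)
  p(0,0)=18/121: -0.1488 × log₂(0.1488) = 0.4089
  p(0,1)=81/121: -0.6694 × log₂(0.6694) = 0.3876
  p(1,0)=4/121: -0.0331 × log₂(0.0331) = 0.1626
  p(1,1)=18/121: -0.1488 × log₂(0.1488) = 0.4089
H(X,Y) = 1.3681 bits


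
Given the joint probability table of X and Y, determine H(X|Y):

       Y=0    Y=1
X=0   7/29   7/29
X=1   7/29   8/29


H(X|Y) = Σ_y p(y) H(X|Y=y)
  p(Y=0) = 14/29, H(X|Y=0) = 1.0000
  p(Y=1) = 15/29, H(X|Y=1) = 0.9968
H(X|Y) = 0.4828×1.0000 + 0.5172×0.9968 = 0.9983 bits


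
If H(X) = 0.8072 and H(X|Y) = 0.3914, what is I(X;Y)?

I(X;Y) = H(X) - H(X|Y)
I(X;Y) = 0.8072 - 0.3914 = 0.4158 bits


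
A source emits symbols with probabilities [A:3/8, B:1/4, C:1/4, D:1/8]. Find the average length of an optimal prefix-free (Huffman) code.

Huffman tree construction:
Combine smallest probabilities repeatedly
Resulting codes:
  A: 11 (length 2)
  B: 01 (length 2)
  C: 10 (length 2)
  D: 00 (length 2)
Average length = Σ p(s) × length(s) = 2.0000 bits


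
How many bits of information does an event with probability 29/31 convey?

Information content I(x) = -log₂(p(x))
I = -log₂(29/31) = -log₂(0.9355)
I = 0.0962 bits


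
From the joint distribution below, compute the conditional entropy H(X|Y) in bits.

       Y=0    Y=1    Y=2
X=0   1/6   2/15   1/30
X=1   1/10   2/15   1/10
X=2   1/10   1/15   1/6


H(X|Y) = Σ_y p(y) H(X|Y=y)
  p(Y=0) = 11/30, H(X|Y=0) = 1.5395
  p(Y=1) = 1/3, H(X|Y=1) = 1.5219
  p(Y=2) = 3/10, H(X|Y=2) = 1.3516
H(X|Y) = 0.3667×1.5395 + 0.3333×1.5219 + 0.3000×1.3516 = 1.4773 bits


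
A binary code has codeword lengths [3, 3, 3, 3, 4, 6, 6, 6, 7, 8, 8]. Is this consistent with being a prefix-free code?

Kraft inequality: Σ 2^(-l_i) ≤ 1 for prefix-free code
Calculating: 2^(-3) + 2^(-3) + 2^(-3) + 2^(-3) + 2^(-4) + 2^(-6) + 2^(-6) + 2^(-6) + 2^(-7) + 2^(-8) + 2^(-8)
= 0.125 + 0.125 + 0.125 + 0.125 + 0.0625 + 0.015625 + 0.015625 + 0.015625 + 0.0078125 + 0.00390625 + 0.00390625
= 0.6250
Since 0.6250 ≤ 1, prefix-free code exists


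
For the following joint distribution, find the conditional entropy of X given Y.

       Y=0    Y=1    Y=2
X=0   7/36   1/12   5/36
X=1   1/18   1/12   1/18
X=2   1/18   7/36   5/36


H(X|Y) = Σ_y p(y) H(X|Y=y)
  p(Y=0) = 11/36, H(X|Y=0) = 1.3093
  p(Y=1) = 13/36, H(X|Y=1) = 1.4573
  p(Y=2) = 1/3, H(X|Y=2) = 1.4834
H(X|Y) = 0.3056×1.3093 + 0.3611×1.4573 + 0.3333×1.4834 = 1.4207 bits


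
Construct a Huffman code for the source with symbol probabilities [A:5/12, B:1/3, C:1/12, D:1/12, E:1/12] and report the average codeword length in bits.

Huffman tree construction:
Combine smallest probabilities repeatedly
Resulting codes:
  A: 0 (length 1)
  B: 11 (length 2)
  C: 1010 (length 4)
  D: 1011 (length 4)
  E: 100 (length 3)
Average length = Σ p(s) × length(s) = 2.0000 bits


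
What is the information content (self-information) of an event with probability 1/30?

Information content I(x) = -log₂(p(x))
I = -log₂(1/30) = -log₂(0.0333)
I = 4.9069 bits


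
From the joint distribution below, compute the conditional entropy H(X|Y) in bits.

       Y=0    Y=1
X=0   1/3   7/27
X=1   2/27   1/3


H(X|Y) = Σ_y p(y) H(X|Y=y)
  p(Y=0) = 11/27, H(X|Y=0) = 0.6840
  p(Y=1) = 16/27, H(X|Y=1) = 0.9887
H(X|Y) = 0.4074×0.6840 + 0.5926×0.9887 = 0.8646 bits


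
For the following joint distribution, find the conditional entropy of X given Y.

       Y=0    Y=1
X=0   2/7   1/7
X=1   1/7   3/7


H(X|Y) = Σ_y p(y) H(X|Y=y)
  p(Y=0) = 3/7, H(X|Y=0) = 0.9183
  p(Y=1) = 4/7, H(X|Y=1) = 0.8113
H(X|Y) = 0.4286×0.9183 + 0.5714×0.8113 = 0.8571 bits


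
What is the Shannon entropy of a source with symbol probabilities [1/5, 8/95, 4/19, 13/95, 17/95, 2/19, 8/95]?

H(X) = -Σ p(x) log₂ p(x)
  -1/5 × log₂(1/5) = 0.4644
  -8/95 × log₂(8/95) = 0.3006
  -4/19 × log₂(4/19) = 0.4732
  -13/95 × log₂(13/95) = 0.3927
  -17/95 × log₂(17/95) = 0.4442
  -2/19 × log₂(2/19) = 0.3419
  -8/95 × log₂(8/95) = 0.3006
H(X) = 2.7176 bits


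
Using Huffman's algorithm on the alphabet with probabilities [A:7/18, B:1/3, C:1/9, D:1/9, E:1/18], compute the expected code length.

Huffman tree construction:
Combine smallest probabilities repeatedly
Resulting codes:
  A: 0 (length 1)
  B: 11 (length 2)
  C: 1011 (length 4)
  D: 100 (length 3)
  E: 1010 (length 4)
Average length = Σ p(s) × length(s) = 2.0556 bits


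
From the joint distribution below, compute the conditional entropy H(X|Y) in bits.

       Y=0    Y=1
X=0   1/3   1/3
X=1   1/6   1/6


H(X|Y) = Σ_y p(y) H(X|Y=y)
  p(Y=0) = 1/2, H(X|Y=0) = 0.9183
  p(Y=1) = 1/2, H(X|Y=1) = 0.9183
H(X|Y) = 0.5000×0.9183 + 0.5000×0.9183 = 0.9183 bits


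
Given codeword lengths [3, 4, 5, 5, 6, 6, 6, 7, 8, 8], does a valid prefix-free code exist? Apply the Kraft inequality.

Kraft inequality: Σ 2^(-l_i) ≤ 1 for prefix-free code
Calculating: 2^(-3) + 2^(-4) + 2^(-5) + 2^(-5) + 2^(-6) + 2^(-6) + 2^(-6) + 2^(-7) + 2^(-8) + 2^(-8)
= 0.125 + 0.0625 + 0.03125 + 0.03125 + 0.015625 + 0.015625 + 0.015625 + 0.0078125 + 0.00390625 + 0.00390625
= 0.3125
Since 0.3125 ≤ 1, prefix-free code exists


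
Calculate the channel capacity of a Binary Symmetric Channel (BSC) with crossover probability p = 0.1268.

For BSC with error probability p:
C = 1 - H(p) where H(p) is binary entropy
H(0.1268) = -0.1268 × log₂(0.1268) - 0.8732 × log₂(0.8732)
H(p) = 0.5486
C = 1 - 0.5486 = 0.4514 bits/use


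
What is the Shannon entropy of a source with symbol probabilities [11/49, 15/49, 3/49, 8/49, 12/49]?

H(X) = -Σ p(x) log₂ p(x)
  -11/49 × log₂(11/49) = 0.4838
  -15/49 × log₂(15/49) = 0.5228
  -3/49 × log₂(3/49) = 0.2467
  -8/49 × log₂(8/49) = 0.4269
  -12/49 × log₂(12/49) = 0.4971
H(X) = 2.1773 bits


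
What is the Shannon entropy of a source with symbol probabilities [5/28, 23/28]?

H(X) = -Σ p(x) log₂ p(x)
  -5/28 × log₂(5/28) = 0.4438
  -23/28 × log₂(23/28) = 0.2331
H(X) = 0.6769 bits


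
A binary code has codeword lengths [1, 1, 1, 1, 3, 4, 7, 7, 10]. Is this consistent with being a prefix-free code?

Kraft inequality: Σ 2^(-l_i) ≤ 1 for prefix-free code
Calculating: 2^(-1) + 2^(-1) + 2^(-1) + 2^(-1) + 2^(-3) + 2^(-4) + 2^(-7) + 2^(-7) + 2^(-10)
= 0.5 + 0.5 + 0.5 + 0.5 + 0.125 + 0.0625 + 0.0078125 + 0.0078125 + 0.0009765625
= 2.2041
Since 2.2041 > 1, prefix-free code does not exist


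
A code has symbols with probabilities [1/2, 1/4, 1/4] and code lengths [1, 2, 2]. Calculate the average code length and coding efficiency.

Average length L = Σ p_i × l_i = 1.5000 bits
Entropy H = 1.5000 bits
Efficiency η = H/L × 100% = 100.00%


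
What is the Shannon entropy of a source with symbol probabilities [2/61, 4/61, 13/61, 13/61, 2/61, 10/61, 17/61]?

H(X) = -Σ p(x) log₂ p(x)
  -2/61 × log₂(2/61) = 0.1617
  -4/61 × log₂(4/61) = 0.2578
  -13/61 × log₂(13/61) = 0.4753
  -13/61 × log₂(13/61) = 0.4753
  -2/61 × log₂(2/61) = 0.1617
  -10/61 × log₂(10/61) = 0.4277
  -17/61 × log₂(17/61) = 0.5137
H(X) = 2.4731 bits


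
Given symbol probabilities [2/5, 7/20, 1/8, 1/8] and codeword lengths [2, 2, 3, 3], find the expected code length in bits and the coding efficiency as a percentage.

Average length L = Σ p_i × l_i = 2.2500 bits
Entropy H = 1.8089 bits
Efficiency η = H/L × 100% = 80.39%


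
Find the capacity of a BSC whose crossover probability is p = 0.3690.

For BSC with error probability p:
C = 1 - H(p) where H(p) is binary entropy
H(0.3690) = -0.3690 × log₂(0.3690) - 0.6310 × log₂(0.6310)
H(p) = 0.9499
C = 1 - 0.9499 = 0.0501 bits/use


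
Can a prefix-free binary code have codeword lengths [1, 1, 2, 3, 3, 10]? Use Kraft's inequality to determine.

Kraft inequality: Σ 2^(-l_i) ≤ 1 for prefix-free code
Calculating: 2^(-1) + 2^(-1) + 2^(-2) + 2^(-3) + 2^(-3) + 2^(-10)
= 0.5 + 0.5 + 0.25 + 0.125 + 0.125 + 0.0009765625
= 1.5010
Since 1.5010 > 1, prefix-free code does not exist


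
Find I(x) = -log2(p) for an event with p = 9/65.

Information content I(x) = -log₂(p(x))
I = -log₂(9/65) = -log₂(0.1385)
I = 2.8524 bits


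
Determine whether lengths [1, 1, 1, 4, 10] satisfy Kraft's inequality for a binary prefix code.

Kraft inequality: Σ 2^(-l_i) ≤ 1 for prefix-free code
Calculating: 2^(-1) + 2^(-1) + 2^(-1) + 2^(-4) + 2^(-10)
= 0.5 + 0.5 + 0.5 + 0.0625 + 0.0009765625
= 1.5635
Since 1.5635 > 1, prefix-free code does not exist


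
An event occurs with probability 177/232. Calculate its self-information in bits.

Information content I(x) = -log₂(p(x))
I = -log₂(177/232) = -log₂(0.7629)
I = 0.3904 bits


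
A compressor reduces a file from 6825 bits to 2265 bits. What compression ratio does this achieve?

Compression ratio = Original / Compressed
= 6825 / 2265 = 3.01:1


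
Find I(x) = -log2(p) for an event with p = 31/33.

Information content I(x) = -log₂(p(x))
I = -log₂(31/33) = -log₂(0.9394)
I = 0.0902 bits


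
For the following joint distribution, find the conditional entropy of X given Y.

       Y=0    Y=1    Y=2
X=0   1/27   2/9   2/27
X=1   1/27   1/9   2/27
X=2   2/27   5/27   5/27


H(X|Y) = Σ_y p(y) H(X|Y=y)
  p(Y=0) = 4/27, H(X|Y=0) = 1.5000
  p(Y=1) = 14/27, H(X|Y=1) = 1.5306
  p(Y=2) = 1/3, H(X|Y=2) = 1.4355
H(X|Y) = 0.1481×1.5000 + 0.5185×1.5306 + 0.3333×1.4355 = 1.4944 bits


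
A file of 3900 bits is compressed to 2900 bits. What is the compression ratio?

Compression ratio = Original / Compressed
= 3900 / 2900 = 1.34:1


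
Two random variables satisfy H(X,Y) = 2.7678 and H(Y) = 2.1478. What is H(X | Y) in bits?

Chain rule: H(X,Y) = H(X|Y) + H(Y)
H(X|Y) = H(X,Y) - H(Y) = 2.7678 - 2.1478 = 0.62 bits


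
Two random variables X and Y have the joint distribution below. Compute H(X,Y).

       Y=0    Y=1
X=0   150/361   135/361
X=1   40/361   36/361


H(X,Y) = -Σ p(x,y) log₂ p(x,y)
  p(0,0)=150/361: -0.4155 × log₂(0.4155) = 0.5265
  p(0,1)=135/361: -0.3740 × log₂(0.3740) = 0.5307
  p(1,0)=40/361: -0.1108 × log₂(0.1108) = 0.3517
  p(1,1)=36/361: -0.0997 × log₂(0.0997) = 0.3317
H(X,Y) = 1.7405 bits


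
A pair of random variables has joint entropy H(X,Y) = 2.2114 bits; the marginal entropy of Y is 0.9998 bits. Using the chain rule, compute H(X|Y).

Chain rule: H(X,Y) = H(X|Y) + H(Y)
H(X|Y) = H(X,Y) - H(Y) = 2.2114 - 0.9998 = 1.2116 bits


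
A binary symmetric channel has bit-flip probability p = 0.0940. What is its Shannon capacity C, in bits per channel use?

For BSC with error probability p:
C = 1 - H(p) where H(p) is binary entropy
H(0.0940) = -0.0940 × log₂(0.0940) - 0.9060 × log₂(0.9060)
H(p) = 0.4497
C = 1 - 0.4497 = 0.5503 bits/use


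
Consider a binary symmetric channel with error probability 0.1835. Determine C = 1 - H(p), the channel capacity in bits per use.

For BSC with error probability p:
C = 1 - H(p) where H(p) is binary entropy
H(0.1835) = -0.1835 × log₂(0.1835) - 0.8165 × log₂(0.8165)
H(p) = 0.6877
C = 1 - 0.6877 = 0.3123 bits/use


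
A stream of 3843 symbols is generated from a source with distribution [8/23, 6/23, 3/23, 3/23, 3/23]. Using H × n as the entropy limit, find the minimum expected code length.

Entropy H = 2.1855 bits/symbol
Minimum bits = H × n = 2.1855 × 3843
= 8399.04 bits


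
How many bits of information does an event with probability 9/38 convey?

Information content I(x) = -log₂(p(x))
I = -log₂(9/38) = -log₂(0.2368)
I = 2.0780 bits


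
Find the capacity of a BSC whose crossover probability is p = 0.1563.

For BSC with error probability p:
C = 1 - H(p) where H(p) is binary entropy
H(0.1563) = -0.1563 × log₂(0.1563) - 0.8437 × log₂(0.8437)
H(p) = 0.6254
C = 1 - 0.6254 = 0.3746 bits/use


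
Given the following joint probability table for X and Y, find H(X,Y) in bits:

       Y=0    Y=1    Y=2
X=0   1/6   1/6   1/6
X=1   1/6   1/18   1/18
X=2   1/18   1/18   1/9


H(X,Y) = -Σ p(x,y) log₂ p(x,y)
  p(0,0)=1/6: -0.1667 × log₂(0.1667) = 0.4308
  p(0,1)=1/6: -0.1667 × log₂(0.1667) = 0.4308
  p(0,2)=1/6: -0.1667 × log₂(0.1667) = 0.4308
  p(1,0)=1/6: -0.1667 × log₂(0.1667) = 0.4308
  p(1,1)=1/18: -0.0556 × log₂(0.0556) = 0.2317
  p(1,2)=1/18: -0.0556 × log₂(0.0556) = 0.2317
  p(2,0)=1/18: -0.0556 × log₂(0.0556) = 0.2317
  p(2,1)=1/18: -0.0556 × log₂(0.0556) = 0.2317
  p(2,2)=1/9: -0.1111 × log₂(0.1111) = 0.3522
H(X,Y) = 3.0022 bits


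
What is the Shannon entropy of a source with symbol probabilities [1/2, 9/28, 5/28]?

H(X) = -Σ p(x) log₂ p(x)
  -1/2 × log₂(1/2) = 0.5000
  -9/28 × log₂(9/28) = 0.5263
  -5/28 × log₂(5/28) = 0.4438
H(X) = 1.4701 bits


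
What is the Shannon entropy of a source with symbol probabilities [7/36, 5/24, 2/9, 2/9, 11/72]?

H(X) = -Σ p(x) log₂ p(x)
  -7/36 × log₂(7/36) = 0.4594
  -5/24 × log₂(5/24) = 0.4715
  -2/9 × log₂(2/9) = 0.4822
  -2/9 × log₂(2/9) = 0.4822
  -11/72 × log₂(11/72) = 0.4141
H(X) = 2.3094 bits


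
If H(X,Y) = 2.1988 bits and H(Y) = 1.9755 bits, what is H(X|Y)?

Chain rule: H(X,Y) = H(X|Y) + H(Y)
H(X|Y) = H(X,Y) - H(Y) = 2.1988 - 1.9755 = 0.2233 bits


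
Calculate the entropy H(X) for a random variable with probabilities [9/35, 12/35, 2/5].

H(X) = -Σ p(x) log₂ p(x)
  -9/35 × log₂(9/35) = 0.5038
  -12/35 × log₂(12/35) = 0.5295
  -2/5 × log₂(2/5) = 0.5288
H(X) = 1.5621 bits


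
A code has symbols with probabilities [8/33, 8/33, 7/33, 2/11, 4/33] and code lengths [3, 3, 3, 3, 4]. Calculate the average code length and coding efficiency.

Average length L = Σ p_i × l_i = 3.1212 bits
Entropy H = 2.2819 bits
Efficiency η = H/L × 100% = 73.11%


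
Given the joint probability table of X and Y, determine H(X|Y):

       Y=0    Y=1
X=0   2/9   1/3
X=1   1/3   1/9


H(X|Y) = Σ_y p(y) H(X|Y=y)
  p(Y=0) = 5/9, H(X|Y=0) = 0.9710
  p(Y=1) = 4/9, H(X|Y=1) = 0.8113
H(X|Y) = 0.5556×0.9710 + 0.4444×0.8113 = 0.9000 bits


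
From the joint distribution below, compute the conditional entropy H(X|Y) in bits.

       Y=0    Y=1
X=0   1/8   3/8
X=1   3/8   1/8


H(X|Y) = Σ_y p(y) H(X|Y=y)
  p(Y=0) = 1/2, H(X|Y=0) = 0.8113
  p(Y=1) = 1/2, H(X|Y=1) = 0.8113
H(X|Y) = 0.5000×0.8113 + 0.5000×0.8113 = 0.8113 bits


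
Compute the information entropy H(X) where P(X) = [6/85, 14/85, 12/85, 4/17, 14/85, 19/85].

H(X) = -Σ p(x) log₂ p(x)
  -6/85 × log₂(6/85) = 0.2700
  -14/85 × log₂(14/85) = 0.4286
  -12/85 × log₂(12/85) = 0.3987
  -4/17 × log₂(4/17) = 0.4912
  -14/85 × log₂(14/85) = 0.4286
  -19/85 × log₂(19/85) = 0.4832
H(X) = 2.5002 bits


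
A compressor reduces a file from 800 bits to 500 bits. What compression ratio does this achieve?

Compression ratio = Original / Compressed
= 800 / 500 = 1.60:1


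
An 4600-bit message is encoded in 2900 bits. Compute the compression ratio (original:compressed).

Compression ratio = Original / Compressed
= 4600 / 2900 = 1.59:1


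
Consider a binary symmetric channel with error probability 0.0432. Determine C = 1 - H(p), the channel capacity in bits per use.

For BSC with error probability p:
C = 1 - H(p) where H(p) is binary entropy
H(0.0432) = -0.0432 × log₂(0.0432) - 0.9568 × log₂(0.9568)
H(p) = 0.2568
C = 1 - 0.2568 = 0.7432 bits/use


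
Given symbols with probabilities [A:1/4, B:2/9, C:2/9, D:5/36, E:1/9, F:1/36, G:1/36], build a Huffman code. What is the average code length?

Huffman tree construction:
Combine smallest probabilities repeatedly
Resulting codes:
  A: 10 (length 2)
  B: 00 (length 2)
  C: 01 (length 2)
  D: 110 (length 3)
  E: 1111 (length 4)
  F: 11100 (length 5)
  G: 11101 (length 5)
Average length = Σ p(s) × length(s) = 2.5278 bits


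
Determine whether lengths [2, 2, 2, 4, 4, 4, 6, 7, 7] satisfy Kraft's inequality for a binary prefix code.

Kraft inequality: Σ 2^(-l_i) ≤ 1 for prefix-free code
Calculating: 2^(-2) + 2^(-2) + 2^(-2) + 2^(-4) + 2^(-4) + 2^(-4) + 2^(-6) + 2^(-7) + 2^(-7)
= 0.25 + 0.25 + 0.25 + 0.0625 + 0.0625 + 0.0625 + 0.015625 + 0.0078125 + 0.0078125
= 0.9688
Since 0.9688 ≤ 1, prefix-free code exists


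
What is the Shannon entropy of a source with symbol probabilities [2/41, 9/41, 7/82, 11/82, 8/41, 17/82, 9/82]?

H(X) = -Σ p(x) log₂ p(x)
  -2/41 × log₂(2/41) = 0.2126
  -9/41 × log₂(9/41) = 0.4802
  -7/82 × log₂(7/82) = 0.3031
  -11/82 × log₂(11/82) = 0.3888
  -8/41 × log₂(8/41) = 0.4600
  -17/82 × log₂(17/82) = 0.4706
  -9/82 × log₂(9/82) = 0.3499
H(X) = 2.6651 bits


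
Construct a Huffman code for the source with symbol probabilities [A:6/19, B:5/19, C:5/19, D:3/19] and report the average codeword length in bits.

Huffman tree construction:
Combine smallest probabilities repeatedly
Resulting codes:
  A: 11 (length 2)
  B: 01 (length 2)
  C: 10 (length 2)
  D: 00 (length 2)
Average length = Σ p(s) × length(s) = 2.0000 bits


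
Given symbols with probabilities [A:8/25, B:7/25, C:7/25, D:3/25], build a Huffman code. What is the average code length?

Huffman tree construction:
Combine smallest probabilities repeatedly
Resulting codes:
  A: 11 (length 2)
  B: 01 (length 2)
  C: 10 (length 2)
  D: 00 (length 2)
Average length = Σ p(s) × length(s) = 2.0000 bits


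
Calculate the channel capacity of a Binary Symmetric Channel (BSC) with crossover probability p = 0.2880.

For BSC with error probability p:
C = 1 - H(p) where H(p) is binary entropy
H(0.2880) = -0.2880 × log₂(0.2880) - 0.7120 × log₂(0.7120)
H(p) = 0.8661
C = 1 - 0.8661 = 0.1339 bits/use


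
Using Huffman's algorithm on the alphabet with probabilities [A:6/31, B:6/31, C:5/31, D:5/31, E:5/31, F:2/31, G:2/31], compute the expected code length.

Huffman tree construction:
Combine smallest probabilities repeatedly
Resulting codes:
  A: 00 (length 2)
  B: 01 (length 2)
  C: 101 (length 3)
  D: 110 (length 3)
  E: 111 (length 3)
  F: 1000 (length 4)
  G: 1001 (length 4)
Average length = Σ p(s) × length(s) = 2.7419 bits


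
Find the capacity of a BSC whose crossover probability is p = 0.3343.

For BSC with error probability p:
C = 1 - H(p) where H(p) is binary entropy
H(0.3343) = -0.3343 × log₂(0.3343) - 0.6657 × log₂(0.6657)
H(p) = 0.9193
C = 1 - 0.9193 = 0.0807 bits/use


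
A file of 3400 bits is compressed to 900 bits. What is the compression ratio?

Compression ratio = Original / Compressed
= 3400 / 900 = 3.78:1


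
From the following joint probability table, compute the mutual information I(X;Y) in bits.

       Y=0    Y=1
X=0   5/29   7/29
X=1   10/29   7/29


H(X) = 0.9784, H(Y) = 0.9991, H(X,Y) = 1.9569
I(X;Y) = H(X) + H(Y) - H(X,Y) = 0.0207 bits


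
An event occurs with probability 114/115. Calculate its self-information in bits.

Information content I(x) = -log₂(p(x))
I = -log₂(114/115) = -log₂(0.9913)
I = 0.0126 bits


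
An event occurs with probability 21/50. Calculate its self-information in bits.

Information content I(x) = -log₂(p(x))
I = -log₂(21/50) = -log₂(0.4200)
I = 1.2515 bits


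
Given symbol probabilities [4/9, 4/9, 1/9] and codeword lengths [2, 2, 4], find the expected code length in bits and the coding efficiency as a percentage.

Average length L = Σ p_i × l_i = 2.2222 bits
Entropy H = 1.3921 bits
Efficiency η = H/L × 100% = 62.65%


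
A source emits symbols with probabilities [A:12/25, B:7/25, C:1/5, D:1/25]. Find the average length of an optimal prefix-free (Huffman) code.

Huffman tree construction:
Combine smallest probabilities repeatedly
Resulting codes:
  A: 0 (length 1)
  B: 11 (length 2)
  C: 101 (length 3)
  D: 100 (length 3)
Average length = Σ p(s) × length(s) = 1.7600 bits


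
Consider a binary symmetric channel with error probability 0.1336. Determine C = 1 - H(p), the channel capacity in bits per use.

For BSC with error probability p:
C = 1 - H(p) where H(p) is binary entropy
H(0.1336) = -0.1336 × log₂(0.1336) - 0.8664 × log₂(0.8664)
H(p) = 0.5672
C = 1 - 0.5672 = 0.4328 bits/use


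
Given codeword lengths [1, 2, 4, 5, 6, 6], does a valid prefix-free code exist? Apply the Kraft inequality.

Kraft inequality: Σ 2^(-l_i) ≤ 1 for prefix-free code
Calculating: 2^(-1) + 2^(-2) + 2^(-4) + 2^(-5) + 2^(-6) + 2^(-6)
= 0.5 + 0.25 + 0.0625 + 0.03125 + 0.015625 + 0.015625
= 0.8750
Since 0.8750 ≤ 1, prefix-free code exists


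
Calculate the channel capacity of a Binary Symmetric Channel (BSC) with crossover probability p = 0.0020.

For BSC with error probability p:
C = 1 - H(p) where H(p) is binary entropy
H(0.0020) = -0.0020 × log₂(0.0020) - 0.9980 × log₂(0.9980)
H(p) = 0.0208
C = 1 - 0.0208 = 0.9792 bits/use


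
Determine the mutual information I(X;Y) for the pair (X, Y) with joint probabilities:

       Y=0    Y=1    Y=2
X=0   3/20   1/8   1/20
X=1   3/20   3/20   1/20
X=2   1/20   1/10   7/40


H(X) = 1.5841, H(Y) = 1.5729, H(X,Y) = 3.0272
I(X;Y) = H(X) + H(Y) - H(X,Y) = 0.1298 bits


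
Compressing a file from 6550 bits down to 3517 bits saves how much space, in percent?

Space savings = (1 - Compressed/Original) × 100%
= (1 - 3517/6550) × 100%
= 46.31%


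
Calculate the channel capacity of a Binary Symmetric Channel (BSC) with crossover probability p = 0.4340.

For BSC with error probability p:
C = 1 - H(p) where H(p) is binary entropy
H(0.4340) = -0.4340 × log₂(0.4340) - 0.5660 × log₂(0.5660)
H(p) = 0.9874
C = 1 - 0.9874 = 0.0126 bits/use


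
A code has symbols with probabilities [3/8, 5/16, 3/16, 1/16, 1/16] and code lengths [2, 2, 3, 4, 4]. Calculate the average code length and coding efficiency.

Average length L = Σ p_i × l_i = 2.4375 bits
Entropy H = 2.0079 bits
Efficiency η = H/L × 100% = 82.37%


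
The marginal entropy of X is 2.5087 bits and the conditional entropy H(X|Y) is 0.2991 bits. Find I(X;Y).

I(X;Y) = H(X) - H(X|Y)
I(X;Y) = 2.5087 - 0.2991 = 2.2096 bits


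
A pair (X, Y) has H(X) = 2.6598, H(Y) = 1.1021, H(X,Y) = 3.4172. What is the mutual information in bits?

I(X;Y) = H(X) + H(Y) - H(X,Y)
I(X;Y) = 2.6598 + 1.1021 - 3.4172 = 0.3447 bits


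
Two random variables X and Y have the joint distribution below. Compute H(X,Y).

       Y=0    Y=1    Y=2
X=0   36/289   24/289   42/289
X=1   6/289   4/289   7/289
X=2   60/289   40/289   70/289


H(X,Y) = -Σ p(x,y) log₂ p(x,y)
  p(0,0)=36/289: -0.1246 × log₂(0.1246) = 0.3743
  p(0,1)=24/289: -0.0830 × log₂(0.0830) = 0.2981
  p(0,2)=42/289: -0.1453 × log₂(0.1453) = 0.4044
  p(1,0)=6/289: -0.0208 × log₂(0.0208) = 0.1161
  p(1,1)=4/289: -0.0138 × log₂(0.0138) = 0.0855
  p(1,2)=7/289: -0.0242 × log₂(0.0242) = 0.1300
  p(2,0)=60/289: -0.2076 × log₂(0.2076) = 0.4709
  p(2,1)=40/289: -0.1384 × log₂(0.1384) = 0.3949
  p(2,2)=70/289: -0.2422 × log₂(0.2422) = 0.4955
H(X,Y) = 2.7696 bits


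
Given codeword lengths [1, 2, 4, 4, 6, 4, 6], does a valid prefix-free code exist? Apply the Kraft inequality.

Kraft inequality: Σ 2^(-l_i) ≤ 1 for prefix-free code
Calculating: 2^(-1) + 2^(-2) + 2^(-4) + 2^(-4) + 2^(-6) + 2^(-4) + 2^(-6)
= 0.5 + 0.25 + 0.0625 + 0.0625 + 0.015625 + 0.0625 + 0.015625
= 0.9688
Since 0.9688 ≤ 1, prefix-free code exists


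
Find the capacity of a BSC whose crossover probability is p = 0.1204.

For BSC with error probability p:
C = 1 - H(p) where H(p) is binary entropy
H(0.1204) = -0.1204 × log₂(0.1204) - 0.8796 × log₂(0.8796)
H(p) = 0.5305
C = 1 - 0.5305 = 0.4695 bits/use


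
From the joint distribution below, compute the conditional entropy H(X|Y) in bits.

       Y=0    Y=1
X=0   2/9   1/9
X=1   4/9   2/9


H(X|Y) = Σ_y p(y) H(X|Y=y)
  p(Y=0) = 2/3, H(X|Y=0) = 0.9183
  p(Y=1) = 1/3, H(X|Y=1) = 0.9183
H(X|Y) = 0.6667×0.9183 + 0.3333×0.9183 = 0.9183 bits


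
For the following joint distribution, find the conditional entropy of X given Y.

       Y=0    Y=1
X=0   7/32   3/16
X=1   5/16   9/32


H(X|Y) = Σ_y p(y) H(X|Y=y)
  p(Y=0) = 17/32, H(X|Y=0) = 0.9774
  p(Y=1) = 15/32, H(X|Y=1) = 0.9710
H(X|Y) = 0.5312×0.9774 + 0.4688×0.9710 = 0.9744 bits


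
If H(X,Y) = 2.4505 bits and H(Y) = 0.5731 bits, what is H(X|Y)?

Chain rule: H(X,Y) = H(X|Y) + H(Y)
H(X|Y) = H(X,Y) - H(Y) = 2.4505 - 0.5731 = 1.8774 bits


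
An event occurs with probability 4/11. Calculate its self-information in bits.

Information content I(x) = -log₂(p(x))
I = -log₂(4/11) = -log₂(0.3636)
I = 1.4594 bits


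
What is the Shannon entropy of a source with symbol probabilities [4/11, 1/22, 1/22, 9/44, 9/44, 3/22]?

H(X) = -Σ p(x) log₂ p(x)
  -4/11 × log₂(4/11) = 0.5307
  -1/22 × log₂(1/22) = 0.2027
  -1/22 × log₂(1/22) = 0.2027
  -9/44 × log₂(9/44) = 0.4683
  -9/44 × log₂(9/44) = 0.4683
  -3/22 × log₂(3/22) = 0.3920
H(X) = 2.2647 bits


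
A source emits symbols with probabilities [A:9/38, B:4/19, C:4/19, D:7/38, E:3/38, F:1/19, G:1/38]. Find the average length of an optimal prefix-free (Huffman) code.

Huffman tree construction:
Combine smallest probabilities repeatedly
Resulting codes:
  A: 10 (length 2)
  B: 00 (length 2)
  C: 01 (length 2)
  D: 111 (length 3)
  E: 1100 (length 4)
  F: 11011 (length 5)
  G: 11010 (length 5)
Average length = Σ p(s) × length(s) = 2.5789 bits


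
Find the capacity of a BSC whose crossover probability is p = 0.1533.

For BSC with error probability p:
C = 1 - H(p) where H(p) is binary entropy
H(0.1533) = -0.1533 × log₂(0.1533) - 0.8467 × log₂(0.8467)
H(p) = 0.6180
C = 1 - 0.6180 = 0.3820 bits/use


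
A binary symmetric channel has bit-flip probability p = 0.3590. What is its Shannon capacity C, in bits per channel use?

For BSC with error probability p:
C = 1 - H(p) where H(p) is binary entropy
H(0.3590) = -0.3590 × log₂(0.3590) - 0.6410 × log₂(0.6410)
H(p) = 0.9418
C = 1 - 0.9418 = 0.0582 bits/use


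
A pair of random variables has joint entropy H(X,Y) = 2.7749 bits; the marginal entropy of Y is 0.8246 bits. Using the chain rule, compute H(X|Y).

Chain rule: H(X,Y) = H(X|Y) + H(Y)
H(X|Y) = H(X,Y) - H(Y) = 2.7749 - 0.8246 = 1.9503 bits


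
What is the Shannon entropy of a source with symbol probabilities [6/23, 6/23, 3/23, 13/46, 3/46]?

H(X) = -Σ p(x) log₂ p(x)
  -6/23 × log₂(6/23) = 0.5057
  -6/23 × log₂(6/23) = 0.5057
  -3/23 × log₂(3/23) = 0.3833
  -13/46 × log₂(13/46) = 0.5152
  -3/46 × log₂(3/46) = 0.2569
H(X) = 2.1668 bits


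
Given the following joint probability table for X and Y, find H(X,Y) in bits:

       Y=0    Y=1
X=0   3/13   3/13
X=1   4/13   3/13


H(X,Y) = -Σ p(x,y) log₂ p(x,y)
  p(0,0)=3/13: -0.2308 × log₂(0.2308) = 0.4882
  p(0,1)=3/13: -0.2308 × log₂(0.2308) = 0.4882
  p(1,0)=4/13: -0.3077 × log₂(0.3077) = 0.5232
  p(1,1)=3/13: -0.2308 × log₂(0.2308) = 0.4882
H(X,Y) = 1.9878 bits


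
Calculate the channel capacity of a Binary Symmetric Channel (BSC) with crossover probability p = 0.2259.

For BSC with error probability p:
C = 1 - H(p) where H(p) is binary entropy
H(0.2259) = -0.2259 × log₂(0.2259) - 0.7741 × log₂(0.7741)
H(p) = 0.7708
C = 1 - 0.7708 = 0.2292 bits/use


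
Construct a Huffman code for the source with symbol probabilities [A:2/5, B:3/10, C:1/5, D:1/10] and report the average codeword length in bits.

Huffman tree construction:
Combine smallest probabilities repeatedly
Resulting codes:
  A: 0 (length 1)
  B: 10 (length 2)
  C: 111 (length 3)
  D: 110 (length 3)
Average length = Σ p(s) × length(s) = 1.9000 bits


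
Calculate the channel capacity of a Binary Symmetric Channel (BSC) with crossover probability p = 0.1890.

For BSC with error probability p:
C = 1 - H(p) where H(p) is binary entropy
H(0.1890) = -0.1890 × log₂(0.1890) - 0.8110 × log₂(0.8110)
H(p) = 0.6994
C = 1 - 0.6994 = 0.3006 bits/use


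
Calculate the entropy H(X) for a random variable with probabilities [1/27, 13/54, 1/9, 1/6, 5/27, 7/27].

H(X) = -Σ p(x) log₂ p(x)
  -1/27 × log₂(1/27) = 0.1761
  -13/54 × log₂(13/54) = 0.4946
  -1/9 × log₂(1/9) = 0.3522
  -1/6 × log₂(1/6) = 0.4308
  -5/27 × log₂(5/27) = 0.4505
  -7/27 × log₂(7/27) = 0.5049
H(X) = 2.4092 bits


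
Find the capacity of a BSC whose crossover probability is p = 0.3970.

For BSC with error probability p:
C = 1 - H(p) where H(p) is binary entropy
H(0.3970) = -0.3970 × log₂(0.3970) - 0.6030 × log₂(0.6030)
H(p) = 0.9692
C = 1 - 0.9692 = 0.0308 bits/use


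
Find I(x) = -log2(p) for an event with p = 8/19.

Information content I(x) = -log₂(p(x))
I = -log₂(8/19) = -log₂(0.4211)
I = 1.2479 bits


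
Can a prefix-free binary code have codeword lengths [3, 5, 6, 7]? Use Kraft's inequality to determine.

Kraft inequality: Σ 2^(-l_i) ≤ 1 for prefix-free code
Calculating: 2^(-3) + 2^(-5) + 2^(-6) + 2^(-7)
= 0.125 + 0.03125 + 0.015625 + 0.0078125
= 0.1797
Since 0.1797 ≤ 1, prefix-free code exists


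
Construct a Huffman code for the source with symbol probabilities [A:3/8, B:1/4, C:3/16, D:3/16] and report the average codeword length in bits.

Huffman tree construction:
Combine smallest probabilities repeatedly
Resulting codes:
  A: 11 (length 2)
  B: 10 (length 2)
  C: 00 (length 2)
  D: 01 (length 2)
Average length = Σ p(s) × length(s) = 2.0000 bits


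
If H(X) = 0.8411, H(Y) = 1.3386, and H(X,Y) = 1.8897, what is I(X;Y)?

I(X;Y) = H(X) + H(Y) - H(X,Y)
I(X;Y) = 0.8411 + 1.3386 - 1.8897 = 0.29 bits


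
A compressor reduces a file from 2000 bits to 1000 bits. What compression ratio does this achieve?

Compression ratio = Original / Compressed
= 2000 / 1000 = 2.00:1


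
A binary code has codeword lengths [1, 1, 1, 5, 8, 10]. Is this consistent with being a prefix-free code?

Kraft inequality: Σ 2^(-l_i) ≤ 1 for prefix-free code
Calculating: 2^(-1) + 2^(-1) + 2^(-1) + 2^(-5) + 2^(-8) + 2^(-10)
= 0.5 + 0.5 + 0.5 + 0.03125 + 0.00390625 + 0.0009765625
= 1.5361
Since 1.5361 > 1, prefix-free code does not exist


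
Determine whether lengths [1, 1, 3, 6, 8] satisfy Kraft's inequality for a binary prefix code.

Kraft inequality: Σ 2^(-l_i) ≤ 1 for prefix-free code
Calculating: 2^(-1) + 2^(-1) + 2^(-3) + 2^(-6) + 2^(-8)
= 0.5 + 0.5 + 0.125 + 0.015625 + 0.00390625
= 1.1445
Since 1.1445 > 1, prefix-free code does not exist


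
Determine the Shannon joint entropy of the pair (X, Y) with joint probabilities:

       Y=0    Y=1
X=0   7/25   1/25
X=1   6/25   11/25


H(X,Y) = -Σ p(x,y) log₂ p(x,y)
  p(0,0)=7/25: -0.2800 × log₂(0.2800) = 0.5142
  p(0,1)=1/25: -0.0400 × log₂(0.0400) = 0.1858
  p(1,0)=6/25: -0.2400 × log₂(0.2400) = 0.4941
  p(1,1)=11/25: -0.4400 × log₂(0.4400) = 0.5211
H(X,Y) = 1.7153 bits


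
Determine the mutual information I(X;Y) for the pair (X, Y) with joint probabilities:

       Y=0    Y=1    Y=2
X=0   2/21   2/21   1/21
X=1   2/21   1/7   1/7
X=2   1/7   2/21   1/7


H(X) = 1.5538, H(Y) = 1.5850, H(X,Y) = 3.1057
I(X;Y) = H(X) + H(Y) - H(X,Y) = 0.0331 bits


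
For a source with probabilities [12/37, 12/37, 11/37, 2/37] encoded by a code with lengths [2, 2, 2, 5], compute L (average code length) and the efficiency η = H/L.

Average length L = Σ p_i × l_i = 2.1622 bits
Entropy H = 1.8015 bits
Efficiency η = H/L × 100% = 83.32%


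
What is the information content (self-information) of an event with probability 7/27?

Information content I(x) = -log₂(p(x))
I = -log₂(7/27) = -log₂(0.2593)
I = 1.9475 bits


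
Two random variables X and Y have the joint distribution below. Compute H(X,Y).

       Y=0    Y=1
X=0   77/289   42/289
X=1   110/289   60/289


H(X,Y) = -Σ p(x,y) log₂ p(x,y)
  p(0,0)=77/289: -0.2664 × log₂(0.2664) = 0.5084
  p(0,1)=42/289: -0.1453 × log₂(0.1453) = 0.4044
  p(1,0)=110/289: -0.3806 × log₂(0.3806) = 0.5304
  p(1,1)=60/289: -0.2076 × log₂(0.2076) = 0.4709
H(X,Y) = 1.9141 bits


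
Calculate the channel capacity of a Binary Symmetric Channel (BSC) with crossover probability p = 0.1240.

For BSC with error probability p:
C = 1 - H(p) where H(p) is binary entropy
H(0.1240) = -0.1240 × log₂(0.1240) - 0.8760 × log₂(0.8760)
H(p) = 0.5408
C = 1 - 0.5408 = 0.4592 bits/use


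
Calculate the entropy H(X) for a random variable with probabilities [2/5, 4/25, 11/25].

H(X) = -Σ p(x) log₂ p(x)
  -2/5 × log₂(2/5) = 0.5288
  -4/25 × log₂(4/25) = 0.4230
  -11/25 × log₂(11/25) = 0.5211
H(X) = 1.4729 bits


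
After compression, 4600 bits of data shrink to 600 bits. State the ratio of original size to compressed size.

Compression ratio = Original / Compressed
= 4600 / 600 = 7.67:1


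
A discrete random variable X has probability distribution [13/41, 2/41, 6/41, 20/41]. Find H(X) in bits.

H(X) = -Σ p(x) log₂ p(x)
  -13/41 × log₂(13/41) = 0.5254
  -2/41 × log₂(2/41) = 0.2126
  -6/41 × log₂(6/41) = 0.4057
  -20/41 × log₂(20/41) = 0.5052
H(X) = 1.6489 bits


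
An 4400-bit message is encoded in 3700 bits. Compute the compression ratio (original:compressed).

Compression ratio = Original / Compressed
= 4400 / 3700 = 1.19:1


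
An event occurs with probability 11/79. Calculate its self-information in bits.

Information content I(x) = -log₂(p(x))
I = -log₂(11/79) = -log₂(0.1392)
I = 2.8443 bits


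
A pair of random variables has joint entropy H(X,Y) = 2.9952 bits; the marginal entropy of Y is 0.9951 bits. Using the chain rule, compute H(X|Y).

Chain rule: H(X,Y) = H(X|Y) + H(Y)
H(X|Y) = H(X,Y) - H(Y) = 2.9952 - 0.9951 = 2.0001 bits


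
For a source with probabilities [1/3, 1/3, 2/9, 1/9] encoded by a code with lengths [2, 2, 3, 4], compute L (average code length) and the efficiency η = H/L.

Average length L = Σ p_i × l_i = 2.4444 bits
Entropy H = 1.8911 bits
Efficiency η = H/L × 100% = 77.36%


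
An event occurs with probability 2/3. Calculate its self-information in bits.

Information content I(x) = -log₂(p(x))
I = -log₂(2/3) = -log₂(0.6667)
I = 0.5850 bits


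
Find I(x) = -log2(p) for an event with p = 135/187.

Information content I(x) = -log₂(p(x))
I = -log₂(135/187) = -log₂(0.7219)
I = 0.4701 bits


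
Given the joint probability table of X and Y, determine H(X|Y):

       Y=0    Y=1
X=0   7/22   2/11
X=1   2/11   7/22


H(X|Y) = Σ_y p(y) H(X|Y=y)
  p(Y=0) = 1/2, H(X|Y=0) = 0.9457
  p(Y=1) = 1/2, H(X|Y=1) = 0.9457
H(X|Y) = 0.5000×0.9457 + 0.5000×0.9457 = 0.9457 bits


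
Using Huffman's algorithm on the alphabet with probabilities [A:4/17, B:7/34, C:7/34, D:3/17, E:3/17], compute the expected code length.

Huffman tree construction:
Combine smallest probabilities repeatedly
Resulting codes:
  A: 10 (length 2)
  B: 00 (length 2)
  C: 01 (length 2)
  D: 110 (length 3)
  E: 111 (length 3)
Average length = Σ p(s) × length(s) = 2.3529 bits


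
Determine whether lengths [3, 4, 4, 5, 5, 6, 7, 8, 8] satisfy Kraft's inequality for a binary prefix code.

Kraft inequality: Σ 2^(-l_i) ≤ 1 for prefix-free code
Calculating: 2^(-3) + 2^(-4) + 2^(-4) + 2^(-5) + 2^(-5) + 2^(-6) + 2^(-7) + 2^(-8) + 2^(-8)
= 0.125 + 0.0625 + 0.0625 + 0.03125 + 0.03125 + 0.015625 + 0.0078125 + 0.00390625 + 0.00390625
= 0.3438
Since 0.3438 ≤ 1, prefix-free code exists


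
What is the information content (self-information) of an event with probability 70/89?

Information content I(x) = -log₂(p(x))
I = -log₂(70/89) = -log₂(0.7865)
I = 0.3465 bits


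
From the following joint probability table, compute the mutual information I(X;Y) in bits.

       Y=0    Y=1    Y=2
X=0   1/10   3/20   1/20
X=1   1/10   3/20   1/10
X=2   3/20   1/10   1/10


H(X) = 1.5813, H(Y) = 1.5589, H(X,Y) = 3.1087
I(X;Y) = H(X) + H(Y) - H(X,Y) = 0.0315 bits


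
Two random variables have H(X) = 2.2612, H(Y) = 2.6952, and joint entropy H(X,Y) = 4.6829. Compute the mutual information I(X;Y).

I(X;Y) = H(X) + H(Y) - H(X,Y)
I(X;Y) = 2.2612 + 2.6952 - 4.6829 = 0.2735 bits


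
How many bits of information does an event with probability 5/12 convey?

Information content I(x) = -log₂(p(x))
I = -log₂(5/12) = -log₂(0.4167)
I = 1.2630 bits


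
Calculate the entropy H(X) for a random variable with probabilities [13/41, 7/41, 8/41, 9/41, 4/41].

H(X) = -Σ p(x) log₂ p(x)
  -13/41 × log₂(13/41) = 0.5254
  -7/41 × log₂(7/41) = 0.4354
  -8/41 × log₂(8/41) = 0.4600
  -9/41 × log₂(9/41) = 0.4802
  -4/41 × log₂(4/41) = 0.3276
H(X) = 2.2286 bits


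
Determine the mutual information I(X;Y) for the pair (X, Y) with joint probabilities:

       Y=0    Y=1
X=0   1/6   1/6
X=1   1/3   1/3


H(X) = 0.9183, H(Y) = 1.0000, H(X,Y) = 1.9183
I(X;Y) = H(X) + H(Y) - H(X,Y) = 0.0000 bits


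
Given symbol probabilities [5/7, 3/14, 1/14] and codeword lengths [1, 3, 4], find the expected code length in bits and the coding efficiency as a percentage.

Average length L = Σ p_i × l_i = 1.6429 bits
Entropy H = 1.0949 bits
Efficiency η = H/L × 100% = 66.65%


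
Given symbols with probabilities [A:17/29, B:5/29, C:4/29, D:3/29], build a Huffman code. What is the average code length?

Huffman tree construction:
Combine smallest probabilities repeatedly
Resulting codes:
  A: 1 (length 1)
  B: 00 (length 2)
  C: 011 (length 3)
  D: 010 (length 3)
Average length = Σ p(s) × length(s) = 1.6552 bits


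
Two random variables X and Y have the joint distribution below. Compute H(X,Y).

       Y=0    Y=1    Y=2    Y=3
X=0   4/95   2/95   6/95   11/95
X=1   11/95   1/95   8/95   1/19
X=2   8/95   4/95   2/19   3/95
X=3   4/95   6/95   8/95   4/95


H(X,Y) = -Σ p(x,y) log₂ p(x,y)
  p(0,0)=4/95: -0.0421 × log₂(0.0421) = 0.1924
  p(0,1)=2/95: -0.0211 × log₂(0.0211) = 0.1173
  p(0,2)=6/95: -0.0632 × log₂(0.0632) = 0.2517
  p(0,3)=11/95: -0.1158 × log₂(0.1158) = 0.3602
  p(1,0)=11/95: -0.1158 × log₂(0.1158) = 0.3602
  p(1,1)=1/95: -0.0105 × log₂(0.0105) = 0.0692
  p(1,2)=8/95: -0.0842 × log₂(0.0842) = 0.3006
  p(1,3)=1/19: -0.0526 × log₂(0.0526) = 0.2236
  p(2,0)=8/95: -0.0842 × log₂(0.0842) = 0.3006
  p(2,1)=4/95: -0.0421 × log₂(0.0421) = 0.1924
  p(2,2)=2/19: -0.1053 × log₂(0.1053) = 0.3419
  p(2,3)=3/95: -0.0316 × log₂(0.0316) = 0.1574
  p(3,0)=4/95: -0.0421 × log₂(0.0421) = 0.1924
  p(3,1)=6/95: -0.0632 × log₂(0.0632) = 0.2517
  p(3,2)=8/95: -0.0842 × log₂(0.0842) = 0.3006
  p(3,3)=4/95: -0.0421 × log₂(0.0421) = 0.1924
H(X,Y) = 3.8045 bits
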